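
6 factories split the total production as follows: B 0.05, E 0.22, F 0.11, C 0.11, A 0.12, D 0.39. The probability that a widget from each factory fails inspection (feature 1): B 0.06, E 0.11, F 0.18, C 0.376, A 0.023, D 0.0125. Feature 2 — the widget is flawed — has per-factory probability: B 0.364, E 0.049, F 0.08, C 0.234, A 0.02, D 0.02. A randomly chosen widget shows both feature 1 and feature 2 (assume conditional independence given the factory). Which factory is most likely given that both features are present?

By Bayes' rule, posterior ∝ prior × likelihood:
  B: 0.05 × 0.06 × 0.364 = 0.001092
  E: 0.22 × 0.11 × 0.049 = 0.0011858
  F: 0.11 × 0.18 × 0.08 = 0.001584
  C: 0.11 × 0.376 × 0.234 = 0.00967824
  A: 0.12 × 0.023 × 0.02 = 0.0000552
  D: 0.39 × 0.0125 × 0.02 = 0.0000975
Sum = 0.01369274.
Largest term belongs to C, so C is most probable.

C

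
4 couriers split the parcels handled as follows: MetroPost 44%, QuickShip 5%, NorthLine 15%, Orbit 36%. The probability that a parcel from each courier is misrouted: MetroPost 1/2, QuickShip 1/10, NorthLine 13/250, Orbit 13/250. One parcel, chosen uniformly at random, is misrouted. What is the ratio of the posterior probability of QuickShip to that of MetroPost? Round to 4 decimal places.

0.0227

Prior × likelihood for each hypothesis:
  MetroPost: 0.44 × 0.5 = 0.22
  QuickShip: 0.05 × 0.1 = 0.005
  NorthLine: 0.15 × 0.052 = 0.0078
  Orbit: 0.36 × 0.052 = 0.01872
Normalizing constant = 0.25152.
The ratio is 0.005 / 0.22 (the normalizer cancels) = 0.0227.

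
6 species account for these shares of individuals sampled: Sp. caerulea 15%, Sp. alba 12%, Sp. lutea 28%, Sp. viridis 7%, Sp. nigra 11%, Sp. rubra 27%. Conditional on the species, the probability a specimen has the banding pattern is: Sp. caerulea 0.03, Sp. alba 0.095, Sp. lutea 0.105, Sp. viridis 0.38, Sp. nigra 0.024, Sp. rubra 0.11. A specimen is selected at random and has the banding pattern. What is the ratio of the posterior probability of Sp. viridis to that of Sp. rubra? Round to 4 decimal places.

Compute prior × likelihood for every hypothesis:
  Sp. caerulea: 0.15 × 0.03 = 0.0045
  Sp. alba: 0.12 × 0.095 = 0.0114
  Sp. lutea: 0.28 × 0.105 = 0.0294
  Sp. viridis: 0.07 × 0.38 = 0.0266
  Sp. nigra: 0.11 × 0.024 = 0.00264
  Sp. rubra: 0.27 × 0.11 = 0.0297
Total = 0.10424.
The ratio is 0.0266 / 0.0297 (the normalizer cancels) = 0.8956.

0.8956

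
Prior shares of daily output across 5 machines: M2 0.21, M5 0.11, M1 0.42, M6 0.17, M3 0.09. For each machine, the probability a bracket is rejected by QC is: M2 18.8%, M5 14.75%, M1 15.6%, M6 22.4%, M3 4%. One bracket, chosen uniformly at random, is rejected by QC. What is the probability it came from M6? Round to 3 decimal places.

Unnormalized posteriors (prior × likelihood):
  M2: 0.21 × 0.188 = 0.03948
  M5: 0.11 × 0.1475 = 0.016225
  M1: 0.42 × 0.156 = 0.06552
  M6: 0.17 × 0.224 = 0.03808
  M3: 0.09 × 0.04 = 0.0036
Sum = 0.162905.
P(M6 | evidence) = 0.03808 / 0.162905 ≈ 0.234.

0.234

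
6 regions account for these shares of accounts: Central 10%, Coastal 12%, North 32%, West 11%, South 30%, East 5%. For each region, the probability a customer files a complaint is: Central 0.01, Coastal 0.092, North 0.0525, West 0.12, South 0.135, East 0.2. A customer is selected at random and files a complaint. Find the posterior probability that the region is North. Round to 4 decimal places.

0.1815

Compute prior × likelihood for every hypothesis:
  Central: 0.1 × 0.01 = 0.001
  Coastal: 0.12 × 0.092 = 0.01104
  North: 0.32 × 0.0525 = 0.0168
  West: 0.11 × 0.12 = 0.0132
  South: 0.3 × 0.135 = 0.0405
  East: 0.05 × 0.2 = 0.01
Total = 0.09254.
P(North | evidence) = 0.0168 / 0.09254 ≈ 0.1815.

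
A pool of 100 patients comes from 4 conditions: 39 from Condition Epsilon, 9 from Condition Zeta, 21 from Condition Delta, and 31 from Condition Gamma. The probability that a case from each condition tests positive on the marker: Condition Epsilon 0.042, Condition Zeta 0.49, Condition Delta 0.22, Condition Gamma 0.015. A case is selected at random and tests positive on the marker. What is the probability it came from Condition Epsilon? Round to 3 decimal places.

By Bayes' rule, posterior ∝ prior × likelihood:
  Condition Epsilon: 0.39 × 0.042 = 0.01638
  Condition Zeta: 0.09 × 0.49 = 0.0441
  Condition Delta: 0.21 × 0.22 = 0.0462
  Condition Gamma: 0.31 × 0.015 = 0.00465
Sum = 0.11133.
P(Condition Epsilon | evidence) = 0.01638 / 0.11133 ≈ 0.147.

0.147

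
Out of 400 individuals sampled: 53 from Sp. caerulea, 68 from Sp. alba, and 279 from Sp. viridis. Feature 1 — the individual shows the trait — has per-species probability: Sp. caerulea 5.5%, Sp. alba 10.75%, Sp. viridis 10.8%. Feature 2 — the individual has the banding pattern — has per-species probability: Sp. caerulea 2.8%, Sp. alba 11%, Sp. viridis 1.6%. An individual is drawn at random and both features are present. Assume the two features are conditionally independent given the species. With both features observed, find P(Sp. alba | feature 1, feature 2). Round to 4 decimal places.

Prior × likelihood for each hypothesis:
  Sp. caerulea: 0.1325 × 0.055 × 0.028 = 0.00020405
  Sp. alba: 0.17 × 0.1075 × 0.11 = 0.00201025
  Sp. viridis: 0.6975 × 0.108 × 0.016 = 0.00120528
Total = 0.00341958.
P(Sp. alba | evidence) = 0.00201025 / 0.00341958 ≈ 0.5879.

0.5879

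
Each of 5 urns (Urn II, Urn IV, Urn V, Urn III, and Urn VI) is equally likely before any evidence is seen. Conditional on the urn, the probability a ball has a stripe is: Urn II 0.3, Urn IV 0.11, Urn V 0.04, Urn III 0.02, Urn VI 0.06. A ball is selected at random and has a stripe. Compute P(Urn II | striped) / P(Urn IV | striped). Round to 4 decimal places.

With a uniform prior (1/5 each), posterior ∝ likelihood:
  Urn II: 0.3
  Urn IV: 0.11
  Urn V: 0.04
  Urn III: 0.02
  Urn VI: 0.06
Total = 0.53.
The ratio is 0.3 / 0.11 (the normalizer cancels) = 2.7273.

2.7273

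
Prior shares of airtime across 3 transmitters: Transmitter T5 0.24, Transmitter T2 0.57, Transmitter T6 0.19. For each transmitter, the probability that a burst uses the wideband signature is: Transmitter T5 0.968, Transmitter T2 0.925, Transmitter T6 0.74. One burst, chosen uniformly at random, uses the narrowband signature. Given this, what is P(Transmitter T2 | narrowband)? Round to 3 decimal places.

0.428

Taking complements, P(narrowband | each) = Transmitter T5 0.032, Transmitter T2 0.075, Transmitter T6 0.26.
Unnormalized posteriors (prior × likelihood):
  Transmitter T5: 0.24 × 0.032 = 0.00768
  Transmitter T2: 0.57 × 0.075 = 0.04275
  Transmitter T6: 0.19 × 0.26 = 0.0494
Total = 0.09983.
P(Transmitter T2 | evidence) = 0.04275 / 0.09983 ≈ 0.428.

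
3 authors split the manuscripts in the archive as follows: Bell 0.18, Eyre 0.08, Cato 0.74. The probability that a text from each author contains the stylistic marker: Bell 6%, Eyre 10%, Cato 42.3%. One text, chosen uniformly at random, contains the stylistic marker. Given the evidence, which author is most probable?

Unnormalized posteriors (prior × likelihood):
  Bell: 0.18 × 0.06 = 0.0108
  Eyre: 0.08 × 0.1 = 0.008
  Cato: 0.74 × 0.423 = 0.31302
Total = 0.33182.
Largest term belongs to Cato, so Cato is most probable.

Cato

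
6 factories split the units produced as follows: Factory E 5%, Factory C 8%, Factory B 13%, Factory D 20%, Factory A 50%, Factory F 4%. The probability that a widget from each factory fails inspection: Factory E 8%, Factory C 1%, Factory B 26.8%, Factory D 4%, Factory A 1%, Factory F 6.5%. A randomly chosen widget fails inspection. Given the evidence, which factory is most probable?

Factory B

Prior × likelihood for each hypothesis:
  Factory E: 0.05 × 0.08 = 0.004
  Factory C: 0.08 × 0.01 = 0.0008
  Factory B: 0.13 × 0.268 = 0.03484
  Factory D: 0.2 × 0.04 = 0.008
  Factory A: 0.5 × 0.01 = 0.005
  Factory F: 0.04 × 0.065 = 0.0026
Normalizing constant = 0.05524.
Largest term belongs to Factory B, so Factory B is most probable.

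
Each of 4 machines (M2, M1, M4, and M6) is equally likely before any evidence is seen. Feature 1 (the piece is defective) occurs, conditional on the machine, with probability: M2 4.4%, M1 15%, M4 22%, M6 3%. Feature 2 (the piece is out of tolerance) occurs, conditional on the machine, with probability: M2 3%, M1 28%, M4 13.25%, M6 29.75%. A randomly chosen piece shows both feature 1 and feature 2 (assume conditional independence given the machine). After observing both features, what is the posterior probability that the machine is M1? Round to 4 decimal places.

With a uniform prior (1/4 each), posterior ∝ likelihood:
  M2: 0.044 × 0.03 = 0.00132
  M1: 0.15 × 0.28 = 0.042
  M4: 0.22 × 0.1325 = 0.02915
  M6: 0.03 × 0.2975 = 0.008925
Normalizing constant = 0.081395.
P(M1 | evidence) = 0.042 / 0.081395 ≈ 0.5160.

0.5160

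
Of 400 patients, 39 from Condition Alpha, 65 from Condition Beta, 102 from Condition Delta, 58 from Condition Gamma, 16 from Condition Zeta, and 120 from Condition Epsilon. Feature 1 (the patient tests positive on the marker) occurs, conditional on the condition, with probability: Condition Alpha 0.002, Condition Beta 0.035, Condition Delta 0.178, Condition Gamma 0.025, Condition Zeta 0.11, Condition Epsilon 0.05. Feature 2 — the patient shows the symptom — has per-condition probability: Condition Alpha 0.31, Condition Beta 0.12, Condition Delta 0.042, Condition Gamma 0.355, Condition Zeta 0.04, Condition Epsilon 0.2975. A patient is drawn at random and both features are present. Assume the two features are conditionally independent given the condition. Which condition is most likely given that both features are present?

Condition Epsilon

Compute prior × likelihood for every hypothesis:
  Condition Alpha: 0.0975 × 0.002 × 0.31 = 0.00006045
  Condition Beta: 0.1625 × 0.035 × 0.12 = 0.0006825
  Condition Delta: 0.255 × 0.178 × 0.042 = 0.00190638
  Condition Gamma: 0.145 × 0.025 × 0.355 = 0.001286875
  Condition Zeta: 0.04 × 0.11 × 0.04 = 0.000176
  Condition Epsilon: 0.3 × 0.05 × 0.2975 = 0.0044625
Normalizing constant = 0.008574705.
Largest term belongs to Condition Epsilon, so Condition Epsilon is most probable.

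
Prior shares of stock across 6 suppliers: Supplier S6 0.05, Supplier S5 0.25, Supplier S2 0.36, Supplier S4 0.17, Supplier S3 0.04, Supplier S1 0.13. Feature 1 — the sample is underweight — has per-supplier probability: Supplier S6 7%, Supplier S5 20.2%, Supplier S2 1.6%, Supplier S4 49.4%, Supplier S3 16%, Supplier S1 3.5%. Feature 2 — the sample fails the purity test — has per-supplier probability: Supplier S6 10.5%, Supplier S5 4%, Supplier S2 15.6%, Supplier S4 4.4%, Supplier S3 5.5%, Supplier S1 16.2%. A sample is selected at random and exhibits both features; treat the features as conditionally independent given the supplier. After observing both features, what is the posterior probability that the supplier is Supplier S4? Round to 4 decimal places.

Prior × likelihood for each hypothesis:
  Supplier S6: 0.05 × 0.07 × 0.105 = 0.0003675
  Supplier S5: 0.25 × 0.202 × 0.04 = 0.00202
  Supplier S2: 0.36 × 0.016 × 0.156 = 0.00089856
  Supplier S4: 0.17 × 0.494 × 0.044 = 0.00369512
  Supplier S3: 0.04 × 0.16 × 0.055 = 0.000352
  Supplier S1: 0.13 × 0.035 × 0.162 = 0.0007371
Sum = 0.00807028.
P(Supplier S4 | evidence) = 0.00369512 / 0.00807028 ≈ 0.4579.

0.4579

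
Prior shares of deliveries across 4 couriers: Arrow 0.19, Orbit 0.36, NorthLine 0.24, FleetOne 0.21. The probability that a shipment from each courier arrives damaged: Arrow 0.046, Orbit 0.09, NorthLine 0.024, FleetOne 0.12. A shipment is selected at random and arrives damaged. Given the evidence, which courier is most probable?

Orbit

Unnormalized posteriors (prior × likelihood):
  Arrow: 0.19 × 0.046 = 0.00874
  Orbit: 0.36 × 0.09 = 0.0324
  NorthLine: 0.24 × 0.024 = 0.00576
  FleetOne: 0.21 × 0.12 = 0.0252
Normalizing constant = 0.0721.
Largest term belongs to Orbit, so Orbit is most probable.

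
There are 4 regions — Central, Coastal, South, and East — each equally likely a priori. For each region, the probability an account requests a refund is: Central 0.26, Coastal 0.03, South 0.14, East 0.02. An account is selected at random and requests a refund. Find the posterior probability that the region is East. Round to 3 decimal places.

0.044

With a uniform prior (1/4 each), posterior ∝ likelihood:
  Central: 0.26
  Coastal: 0.03
  South: 0.14
  East: 0.02
Total = 0.45.
P(East | evidence) = 0.02 / 0.45 ≈ 0.044.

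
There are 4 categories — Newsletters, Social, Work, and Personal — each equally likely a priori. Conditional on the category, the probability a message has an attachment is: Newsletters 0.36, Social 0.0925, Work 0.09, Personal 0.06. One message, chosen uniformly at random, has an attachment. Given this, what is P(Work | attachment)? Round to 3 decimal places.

0.149

With a uniform prior (1/4 each), posterior ∝ likelihood:
  Newsletters: 0.36
  Social: 0.0925
  Work: 0.09
  Personal: 0.06
Total = 0.6025.
P(Work | evidence) = 0.09 / 0.6025 ≈ 0.149.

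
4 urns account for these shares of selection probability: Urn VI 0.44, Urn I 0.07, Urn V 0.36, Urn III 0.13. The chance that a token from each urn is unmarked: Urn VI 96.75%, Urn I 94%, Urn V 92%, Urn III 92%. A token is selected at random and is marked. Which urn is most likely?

Urn V

Taking complements, P(marked | each) = Urn VI 0.0325, Urn I 0.06, Urn V 0.08, Urn III 0.08.
Compute prior × likelihood for every hypothesis:
  Urn VI: 0.44 × 0.0325 = 0.0143
  Urn I: 0.07 × 0.06 = 0.0042
  Urn V: 0.36 × 0.08 = 0.0288
  Urn III: 0.13 × 0.08 = 0.0104
Sum = 0.0577.
Largest term belongs to Urn V, so Urn V is most probable.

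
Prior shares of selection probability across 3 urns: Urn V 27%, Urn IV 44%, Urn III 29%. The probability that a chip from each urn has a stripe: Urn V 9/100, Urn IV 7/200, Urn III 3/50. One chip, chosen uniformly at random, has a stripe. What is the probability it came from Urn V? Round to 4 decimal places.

Compute prior × likelihood for every hypothesis:
  Urn V: 0.27 × 0.09 = 0.0243
  Urn IV: 0.44 × 0.035 = 0.0154
  Urn III: 0.29 × 0.06 = 0.0174
Normalizing constant = 0.0571.
P(Urn V | evidence) = 0.0243 / 0.0571 ≈ 0.4256.

0.4256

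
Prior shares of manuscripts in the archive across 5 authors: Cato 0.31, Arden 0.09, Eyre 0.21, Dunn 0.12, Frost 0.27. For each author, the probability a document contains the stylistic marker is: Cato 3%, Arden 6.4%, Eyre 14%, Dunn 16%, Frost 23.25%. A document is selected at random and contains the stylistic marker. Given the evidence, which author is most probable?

Frost

Prior × likelihood for each hypothesis:
  Cato: 0.31 × 0.03 = 0.0093
  Arden: 0.09 × 0.064 = 0.00576
  Eyre: 0.21 × 0.14 = 0.0294
  Dunn: 0.12 × 0.16 = 0.0192
  Frost: 0.27 × 0.2325 = 0.062775
Sum = 0.126435.
Largest term belongs to Frost, so Frost is most probable.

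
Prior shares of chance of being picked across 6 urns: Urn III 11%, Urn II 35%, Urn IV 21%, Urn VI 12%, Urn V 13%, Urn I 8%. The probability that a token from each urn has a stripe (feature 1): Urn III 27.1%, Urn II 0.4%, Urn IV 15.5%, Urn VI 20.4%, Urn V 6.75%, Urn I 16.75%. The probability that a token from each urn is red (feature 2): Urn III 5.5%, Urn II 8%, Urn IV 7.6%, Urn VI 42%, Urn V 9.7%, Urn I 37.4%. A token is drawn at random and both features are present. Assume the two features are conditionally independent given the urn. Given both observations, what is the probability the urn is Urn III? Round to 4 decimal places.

Unnormalized posteriors (prior × likelihood):
  Urn III: 0.11 × 0.271 × 0.055 = 0.00163955
  Urn II: 0.35 × 0.004 × 0.08 = 0.000112
  Urn IV: 0.21 × 0.155 × 0.076 = 0.0024738
  Urn VI: 0.12 × 0.204 × 0.42 = 0.0102816
  Urn V: 0.13 × 0.0675 × 0.097 = 0.000851175
  Urn I: 0.08 × 0.1675 × 0.374 = 0.0050116
Normalizing constant = 0.020369725.
P(Urn III | evidence) = 0.00163955 / 0.020369725 ≈ 0.0805.

0.0805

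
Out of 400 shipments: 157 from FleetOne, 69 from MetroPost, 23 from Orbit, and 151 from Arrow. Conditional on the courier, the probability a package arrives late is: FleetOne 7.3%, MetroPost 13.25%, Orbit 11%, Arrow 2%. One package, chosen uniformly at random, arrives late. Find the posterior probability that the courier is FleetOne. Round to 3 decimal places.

Unnormalized posteriors (prior × likelihood):
  FleetOne: 0.3925 × 0.073 = 0.0286525
  MetroPost: 0.1725 × 0.1325 = 0.02285625
  Orbit: 0.0575 × 0.11 = 0.006325
  Arrow: 0.3775 × 0.02 = 0.00755
Sum = 0.06538375.
P(FleetOne | evidence) = 0.0286525 / 0.06538375 ≈ 0.438.

0.438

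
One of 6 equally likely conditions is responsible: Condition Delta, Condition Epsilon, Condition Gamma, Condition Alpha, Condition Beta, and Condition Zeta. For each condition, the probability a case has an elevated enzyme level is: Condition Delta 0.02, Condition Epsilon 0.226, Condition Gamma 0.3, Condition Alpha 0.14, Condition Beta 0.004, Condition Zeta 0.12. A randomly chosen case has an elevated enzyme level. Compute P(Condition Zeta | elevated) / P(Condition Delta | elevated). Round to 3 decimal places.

6.000

Since the prior is uniform, the posterior is proportional to the likelihood:
  Condition Delta: 0.02
  Condition Epsilon: 0.226
  Condition Gamma: 0.3
  Condition Alpha: 0.14
  Condition Beta: 0.004
  Condition Zeta: 0.12
Total = 0.81.
The ratio is 0.12 / 0.02 (the normalizer cancels) = 6.000.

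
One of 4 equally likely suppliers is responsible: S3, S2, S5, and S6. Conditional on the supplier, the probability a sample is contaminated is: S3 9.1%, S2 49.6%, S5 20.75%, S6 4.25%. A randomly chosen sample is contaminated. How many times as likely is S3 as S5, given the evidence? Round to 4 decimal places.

Since the prior is uniform, the posterior is proportional to the likelihood:
  S3: 0.091
  S2: 0.496
  S5: 0.2075
  S6: 0.0425
Normalizing constant = 0.837.
The ratio is 0.091 / 0.2075 (the normalizer cancels) = 0.4386.

0.4386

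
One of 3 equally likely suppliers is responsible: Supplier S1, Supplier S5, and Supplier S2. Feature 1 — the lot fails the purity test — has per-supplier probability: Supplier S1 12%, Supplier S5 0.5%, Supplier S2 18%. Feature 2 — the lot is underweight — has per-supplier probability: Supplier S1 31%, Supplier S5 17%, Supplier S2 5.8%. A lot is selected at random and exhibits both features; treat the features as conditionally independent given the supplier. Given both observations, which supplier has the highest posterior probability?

Supplier S1

With a uniform prior (1/3 each), posterior ∝ likelihood:
  Supplier S1: 0.12 × 0.31 = 0.0372
  Supplier S5: 0.005 × 0.17 = 0.00085
  Supplier S2: 0.18 × 0.058 = 0.01044
Sum = 0.04849.
Largest term belongs to Supplier S1, so Supplier S1 is most probable.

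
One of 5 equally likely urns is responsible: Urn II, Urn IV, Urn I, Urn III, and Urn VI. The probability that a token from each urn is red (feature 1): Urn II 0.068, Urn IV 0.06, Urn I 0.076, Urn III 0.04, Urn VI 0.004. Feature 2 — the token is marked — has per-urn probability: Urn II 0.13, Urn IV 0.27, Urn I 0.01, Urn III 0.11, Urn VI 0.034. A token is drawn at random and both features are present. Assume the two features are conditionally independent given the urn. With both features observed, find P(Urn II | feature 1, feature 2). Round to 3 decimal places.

0.291

With a uniform prior (1/5 each), posterior ∝ likelihood:
  Urn II: 0.068 × 0.13 = 0.00884
  Urn IV: 0.06 × 0.27 = 0.0162
  Urn I: 0.076 × 0.01 = 0.00076
  Urn III: 0.04 × 0.11 = 0.0044
  Urn VI: 0.004 × 0.034 = 0.000136
Total = 0.030336.
P(Urn II | evidence) = 0.00884 / 0.030336 ≈ 0.291.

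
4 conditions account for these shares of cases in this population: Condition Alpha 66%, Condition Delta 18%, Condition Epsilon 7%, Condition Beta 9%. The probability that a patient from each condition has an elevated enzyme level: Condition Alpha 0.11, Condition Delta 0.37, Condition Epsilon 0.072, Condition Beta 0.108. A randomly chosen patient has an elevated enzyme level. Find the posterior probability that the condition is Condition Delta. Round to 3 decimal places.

Compute prior × likelihood for every hypothesis:
  Condition Alpha: 0.66 × 0.11 = 0.0726
  Condition Delta: 0.18 × 0.37 = 0.0666
  Condition Epsilon: 0.07 × 0.072 = 0.00504
  Condition Beta: 0.09 × 0.108 = 0.00972
Sum = 0.15396.
P(Condition Delta | evidence) = 0.0666 / 0.15396 ≈ 0.433.

0.433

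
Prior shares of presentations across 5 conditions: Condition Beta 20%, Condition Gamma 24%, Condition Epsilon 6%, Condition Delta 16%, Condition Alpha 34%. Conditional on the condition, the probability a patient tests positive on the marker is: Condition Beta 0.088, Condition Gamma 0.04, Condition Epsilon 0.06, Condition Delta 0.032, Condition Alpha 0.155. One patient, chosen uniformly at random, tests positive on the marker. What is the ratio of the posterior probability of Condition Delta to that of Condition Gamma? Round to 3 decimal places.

Compute prior × likelihood for every hypothesis:
  Condition Beta: 0.2 × 0.088 = 0.0176
  Condition Gamma: 0.24 × 0.04 = 0.0096
  Condition Epsilon: 0.06 × 0.06 = 0.0036
  Condition Delta: 0.16 × 0.032 = 0.00512
  Condition Alpha: 0.34 × 0.155 = 0.0527
Total = 0.08862.
The ratio is 0.00512 / 0.0096 (the normalizer cancels) = 0.533.

0.533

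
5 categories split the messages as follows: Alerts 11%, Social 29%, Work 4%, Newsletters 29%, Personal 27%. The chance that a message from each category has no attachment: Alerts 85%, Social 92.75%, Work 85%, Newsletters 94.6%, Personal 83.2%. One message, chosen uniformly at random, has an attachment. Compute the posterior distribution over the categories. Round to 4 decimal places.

Alerts 0.1578, Social 0.2011, Work 0.0574, Newsletters 0.1498, Personal 0.4339

Taking complements, P(attachment | each) = Alerts 0.15, Social 0.0725, Work 0.15, Newsletters 0.054, Personal 0.168.
Unnormalized posteriors (prior × likelihood):
  Alerts: 0.11 × 0.15 = 0.0165
  Social: 0.29 × 0.0725 = 0.021025
  Work: 0.04 × 0.15 = 0.006
  Newsletters: 0.29 × 0.054 = 0.01566
  Personal: 0.27 × 0.168 = 0.04536
Normalizing constant = 0.104545.
P(Alerts | attachment) = 0.0165/0.104545 ≈ 0.1578
P(Social | attachment) = 0.021025/0.104545 ≈ 0.2011
P(Work | attachment) = 0.006/0.104545 ≈ 0.0574
P(Newsletters | attachment) = 0.01566/0.104545 ≈ 0.1498
P(Personal | attachment) = 0.04536/0.104545 ≈ 0.4339
(Check: 0.1578+0.2011+0.0574+0.1498+0.4339 = 1.0000.)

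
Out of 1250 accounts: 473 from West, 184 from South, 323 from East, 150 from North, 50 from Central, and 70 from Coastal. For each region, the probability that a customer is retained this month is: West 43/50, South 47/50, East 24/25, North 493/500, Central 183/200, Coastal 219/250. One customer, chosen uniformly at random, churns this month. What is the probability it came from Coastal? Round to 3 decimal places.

0.083

Taking complements, P(churn | each) = West 0.14, South 0.06, East 0.04, North 0.014, Central 0.085, Coastal 0.124.
By Bayes' rule, posterior ∝ prior × likelihood:
  West: 0.3784 × 0.14 = 0.052976
  South: 0.1472 × 0.06 = 0.008832
  East: 0.2584 × 0.04 = 0.010336
  North: 0.12 × 0.014 = 0.00168
  Central: 0.04 × 0.085 = 0.0034
  Coastal: 0.056 × 0.124 = 0.006944
Total = 0.084168.
P(Coastal | evidence) = 0.006944 / 0.084168 ≈ 0.083.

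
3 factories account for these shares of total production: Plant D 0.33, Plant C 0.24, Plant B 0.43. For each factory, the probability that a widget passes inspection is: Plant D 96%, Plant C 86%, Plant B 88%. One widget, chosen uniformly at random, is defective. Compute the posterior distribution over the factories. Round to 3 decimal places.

Taking complements, P(defective | each) = Plant D 0.04, Plant C 0.14, Plant B 0.12.
By Bayes' rule, posterior ∝ prior × likelihood:
  Plant D: 0.33 × 0.04 = 0.0132
  Plant C: 0.24 × 0.14 = 0.0336
  Plant B: 0.43 × 0.12 = 0.0516
Total = 0.0984.
P(Plant D | defective) = 0.0132/0.0984 ≈ 0.134
P(Plant C | defective) = 0.0336/0.0984 ≈ 0.341
P(Plant B | defective) = 0.0516/0.0984 ≈ 0.524

Plant D 0.134, Plant C 0.341, Plant B 0.524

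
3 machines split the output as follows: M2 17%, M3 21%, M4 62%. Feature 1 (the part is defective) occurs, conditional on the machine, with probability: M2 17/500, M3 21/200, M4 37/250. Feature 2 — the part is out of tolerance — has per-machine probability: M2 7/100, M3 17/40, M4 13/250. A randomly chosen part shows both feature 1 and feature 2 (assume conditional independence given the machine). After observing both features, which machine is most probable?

Unnormalized posteriors (prior × likelihood):
  M2: 0.17 × 0.034 × 0.07 = 0.0004046
  M3: 0.21 × 0.105 × 0.425 = 0.00937125
  M4: 0.62 × 0.148 × 0.052 = 0.00477152
Sum = 0.01454737.
Largest term belongs to M3, so M3 is most probable.

M3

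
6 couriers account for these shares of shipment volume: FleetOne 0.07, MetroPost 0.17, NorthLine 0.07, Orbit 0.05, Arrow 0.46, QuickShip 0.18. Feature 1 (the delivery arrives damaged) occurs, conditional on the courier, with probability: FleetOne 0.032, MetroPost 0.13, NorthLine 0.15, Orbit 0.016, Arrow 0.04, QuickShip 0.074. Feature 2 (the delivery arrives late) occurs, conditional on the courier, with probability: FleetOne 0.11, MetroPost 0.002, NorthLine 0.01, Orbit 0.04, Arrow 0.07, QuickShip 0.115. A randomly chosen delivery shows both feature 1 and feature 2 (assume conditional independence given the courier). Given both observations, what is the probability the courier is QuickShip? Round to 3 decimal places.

Unnormalized posteriors (prior × likelihood):
  FleetOne: 0.07 × 0.032 × 0.11 = 0.0002464
  MetroPost: 0.17 × 0.13 × 0.002 = 0.0000442
  NorthLine: 0.07 × 0.15 × 0.01 = 0.000105
  Orbit: 0.05 × 0.016 × 0.04 = 0.000032
  Arrow: 0.46 × 0.04 × 0.07 = 0.001288
  QuickShip: 0.18 × 0.074 × 0.115 = 0.0015318
Sum = 0.0032474.
P(QuickShip | evidence) = 0.0015318 / 0.0032474 ≈ 0.472.

0.472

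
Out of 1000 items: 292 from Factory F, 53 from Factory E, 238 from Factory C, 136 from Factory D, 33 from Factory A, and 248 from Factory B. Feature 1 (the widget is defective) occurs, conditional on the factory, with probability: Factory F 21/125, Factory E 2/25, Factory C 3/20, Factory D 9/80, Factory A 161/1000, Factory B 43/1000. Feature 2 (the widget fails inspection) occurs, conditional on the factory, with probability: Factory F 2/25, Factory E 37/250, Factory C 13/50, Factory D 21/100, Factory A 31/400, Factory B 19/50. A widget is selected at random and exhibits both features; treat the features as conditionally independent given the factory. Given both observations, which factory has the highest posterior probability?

Factory C

Compute prior × likelihood for every hypothesis:
  Factory F: 0.292 × 0.168 × 0.08 = 0.00392448
  Factory E: 0.053 × 0.08 × 0.148 = 0.00062752
  Factory C: 0.238 × 0.15 × 0.26 = 0.009282
  Factory D: 0.136 × 0.1125 × 0.21 = 0.003213
  Factory A: 0.033 × 0.161 × 0.0775 = 0.0004117575
  Factory B: 0.248 × 0.043 × 0.38 = 0.00405232
Total = 0.0215110775.
Largest term belongs to Factory C, so Factory C is most probable.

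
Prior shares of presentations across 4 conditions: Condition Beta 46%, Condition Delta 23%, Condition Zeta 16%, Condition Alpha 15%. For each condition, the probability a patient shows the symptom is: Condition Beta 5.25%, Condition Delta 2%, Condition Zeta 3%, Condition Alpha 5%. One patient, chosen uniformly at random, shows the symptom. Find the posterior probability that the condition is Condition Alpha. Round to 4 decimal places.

Prior × likelihood for each hypothesis:
  Condition Beta: 0.46 × 0.0525 = 0.02415
  Condition Delta: 0.23 × 0.02 = 0.0046
  Condition Zeta: 0.16 × 0.03 = 0.0048
  Condition Alpha: 0.15 × 0.05 = 0.0075
Sum = 0.04105.
P(Condition Alpha | evidence) = 0.0075 / 0.04105 ≈ 0.1827.

0.1827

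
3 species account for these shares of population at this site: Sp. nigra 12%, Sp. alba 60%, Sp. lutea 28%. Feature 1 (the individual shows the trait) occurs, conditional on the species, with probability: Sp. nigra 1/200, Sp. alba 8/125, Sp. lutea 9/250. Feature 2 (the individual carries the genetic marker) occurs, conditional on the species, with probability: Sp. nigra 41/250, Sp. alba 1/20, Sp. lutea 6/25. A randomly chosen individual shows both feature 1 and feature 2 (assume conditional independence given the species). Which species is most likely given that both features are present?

Sp. lutea

By Bayes' rule, posterior ∝ prior × likelihood:
  Sp. nigra: 0.12 × 0.005 × 0.164 = 0.0000984
  Sp. alba: 0.6 × 0.064 × 0.05 = 0.00192
  Sp. lutea: 0.28 × 0.036 × 0.24 = 0.0024192
Sum = 0.0044376.
Largest term belongs to Sp. lutea, so Sp. lutea is most probable.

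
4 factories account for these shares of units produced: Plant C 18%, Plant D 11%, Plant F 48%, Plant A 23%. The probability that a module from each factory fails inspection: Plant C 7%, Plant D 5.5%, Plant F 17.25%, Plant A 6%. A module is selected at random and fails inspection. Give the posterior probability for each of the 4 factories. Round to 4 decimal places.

Prior × likelihood for each hypothesis:
  Plant C: 0.18 × 0.07 = 0.0126
  Plant D: 0.11 × 0.055 = 0.00605
  Plant F: 0.48 × 0.1725 = 0.0828
  Plant A: 0.23 × 0.06 = 0.0138
Normalizing constant = 0.11525.
P(Plant C | nonconforming) = 0.0126/0.11525 ≈ 0.1093
P(Plant D | nonconforming) = 0.00605/0.11525 ≈ 0.0525
P(Plant F | nonconforming) = 0.0828/0.11525 ≈ 0.7184
P(Plant A | nonconforming) = 0.0138/0.11525 ≈ 0.1197

Plant C 0.1093, Plant D 0.0525, Plant F 0.7184, Plant A 0.1197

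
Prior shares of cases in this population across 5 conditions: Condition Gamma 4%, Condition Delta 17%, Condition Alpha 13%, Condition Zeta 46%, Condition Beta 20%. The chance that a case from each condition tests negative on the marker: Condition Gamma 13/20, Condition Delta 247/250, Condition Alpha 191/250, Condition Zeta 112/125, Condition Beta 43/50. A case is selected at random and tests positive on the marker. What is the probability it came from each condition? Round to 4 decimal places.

Condition Gamma 0.1142, Condition Delta 0.0166, Condition Alpha 0.2503, Condition Zeta 0.3903, Condition Beta 0.2285

Taking complements, P(marker-positive | each) = Condition Gamma 0.35, Condition Delta 0.012, Condition Alpha 0.236, Condition Zeta 0.104, Condition Beta 0.14.
Unnormalized posteriors (prior × likelihood):
  Condition Gamma: 0.04 × 0.35 = 0.014
  Condition Delta: 0.17 × 0.012 = 0.00204
  Condition Alpha: 0.13 × 0.236 = 0.03068
  Condition Zeta: 0.46 × 0.104 = 0.04784
  Condition Beta: 0.2 × 0.14 = 0.028
Total = 0.12256.
P(Condition Gamma | marker-positive) = 0.014/0.12256 ≈ 0.1142
P(Condition Delta | marker-positive) = 0.00204/0.12256 ≈ 0.0166
P(Condition Alpha | marker-positive) = 0.03068/0.12256 ≈ 0.2503
P(Condition Zeta | marker-positive) = 0.04784/0.12256 ≈ 0.3903
P(Condition Beta | marker-positive) = 0.028/0.12256 ≈ 0.2285
(Check: 0.1142+0.0166+0.2503+0.3903+0.2285 = 0.9999.)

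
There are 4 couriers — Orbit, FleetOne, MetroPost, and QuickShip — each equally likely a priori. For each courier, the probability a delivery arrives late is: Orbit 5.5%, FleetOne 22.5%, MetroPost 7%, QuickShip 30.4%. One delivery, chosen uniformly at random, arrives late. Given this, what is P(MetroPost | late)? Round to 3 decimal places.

Since the prior is uniform, the posterior is proportional to the likelihood:
  Orbit: 0.055
  FleetOne: 0.225
  MetroPost: 0.07
  QuickShip: 0.304
Normalizing constant = 0.654.
P(MetroPost | evidence) = 0.07 / 0.654 ≈ 0.107.

0.107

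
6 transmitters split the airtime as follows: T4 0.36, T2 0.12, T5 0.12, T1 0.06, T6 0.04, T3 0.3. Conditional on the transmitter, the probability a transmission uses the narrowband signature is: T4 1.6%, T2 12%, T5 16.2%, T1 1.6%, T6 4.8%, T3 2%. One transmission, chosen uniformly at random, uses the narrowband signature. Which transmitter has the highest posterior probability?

By Bayes' rule, posterior ∝ prior × likelihood:
  T4: 0.36 × 0.016 = 0.00576
  T2: 0.12 × 0.12 = 0.0144
  T5: 0.12 × 0.162 = 0.01944
  T1: 0.06 × 0.016 = 0.00096
  T6: 0.04 × 0.048 = 0.00192
  T3: 0.3 × 0.02 = 0.006
Sum = 0.04848.
Largest term belongs to T5, so T5 is most probable.

T5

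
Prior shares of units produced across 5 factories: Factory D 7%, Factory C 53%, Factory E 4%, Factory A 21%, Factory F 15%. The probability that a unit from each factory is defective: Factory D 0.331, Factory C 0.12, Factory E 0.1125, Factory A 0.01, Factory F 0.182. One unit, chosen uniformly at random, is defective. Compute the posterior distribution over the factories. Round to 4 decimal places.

Unnormalized posteriors (prior × likelihood):
  Factory D: 0.07 × 0.331 = 0.02317
  Factory C: 0.53 × 0.12 = 0.0636
  Factory E: 0.04 × 0.1125 = 0.0045
  Factory A: 0.21 × 0.01 = 0.0021
  Factory F: 0.15 × 0.182 = 0.0273
Normalizing constant = 0.12067.
P(Factory D | defective) = 0.02317/0.12067 ≈ 0.1920
P(Factory C | defective) = 0.0636/0.12067 ≈ 0.5271
P(Factory E | defective) = 0.0045/0.12067 ≈ 0.0373
P(Factory A | defective) = 0.0021/0.12067 ≈ 0.0174
P(Factory F | defective) = 0.0273/0.12067 ≈ 0.2262

Factory D 0.1920, Factory C 0.5271, Factory E 0.0373, Factory A 0.0174, Factory F 0.2262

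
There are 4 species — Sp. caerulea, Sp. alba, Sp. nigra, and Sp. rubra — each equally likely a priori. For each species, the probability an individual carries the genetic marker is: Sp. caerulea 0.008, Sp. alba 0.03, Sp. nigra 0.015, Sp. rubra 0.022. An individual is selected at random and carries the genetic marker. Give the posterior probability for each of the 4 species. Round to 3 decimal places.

Sp. caerulea 0.107, Sp. alba 0.400, Sp. nigra 0.200, Sp. rubra 0.293

Since the prior is uniform, the posterior is proportional to the likelihood:
  Sp. caerulea: 0.008
  Sp. alba: 0.03
  Sp. nigra: 0.015
  Sp. rubra: 0.022
Total = 0.075.
P(Sp. caerulea | marker) = 0.008/0.075 ≈ 0.107
P(Sp. alba | marker) = 0.03/0.075 ≈ 0.400
P(Sp. nigra | marker) = 0.015/0.075 ≈ 0.200
P(Sp. rubra | marker) = 0.022/0.075 ≈ 0.293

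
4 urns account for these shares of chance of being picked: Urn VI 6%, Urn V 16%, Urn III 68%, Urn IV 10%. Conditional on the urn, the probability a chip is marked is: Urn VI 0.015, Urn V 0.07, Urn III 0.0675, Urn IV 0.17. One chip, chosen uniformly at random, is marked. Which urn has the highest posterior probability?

By Bayes' rule, posterior ∝ prior × likelihood:
  Urn VI: 0.06 × 0.015 = 0.0009
  Urn V: 0.16 × 0.07 = 0.0112
  Urn III: 0.68 × 0.0675 = 0.0459
  Urn IV: 0.1 × 0.17 = 0.017
Total = 0.075.
Largest term belongs to Urn III, so Urn III is most probable.

Urn III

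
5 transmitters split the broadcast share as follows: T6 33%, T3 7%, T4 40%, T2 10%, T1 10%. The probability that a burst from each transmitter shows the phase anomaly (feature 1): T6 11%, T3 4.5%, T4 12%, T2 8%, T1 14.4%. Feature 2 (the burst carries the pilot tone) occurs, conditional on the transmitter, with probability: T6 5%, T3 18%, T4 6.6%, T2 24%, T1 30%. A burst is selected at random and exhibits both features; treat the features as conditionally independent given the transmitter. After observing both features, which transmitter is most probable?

Unnormalized posteriors (prior × likelihood):
  T6: 0.33 × 0.11 × 0.05 = 0.001815
  T3: 0.07 × 0.045 × 0.18 = 0.000567
  T4: 0.4 × 0.12 × 0.066 = 0.003168
  T2: 0.1 × 0.08 × 0.24 = 0.00192
  T1: 0.1 × 0.144 × 0.3 = 0.00432
Sum = 0.01179.
Largest term belongs to T1, so T1 is most probable.

T1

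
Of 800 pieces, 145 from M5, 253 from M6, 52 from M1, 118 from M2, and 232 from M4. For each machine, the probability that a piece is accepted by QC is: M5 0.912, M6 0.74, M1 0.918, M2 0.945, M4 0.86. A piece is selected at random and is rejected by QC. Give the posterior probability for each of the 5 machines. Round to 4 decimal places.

M5 0.1048, M6 0.5402, M1 0.0350, M2 0.0533, M4 0.2667

Taking complements, P(rejected | each) = M5 0.088, M6 0.26, M1 0.082, M2 0.055, M4 0.14.
Prior × likelihood for each hypothesis:
  M5: 0.18125 × 0.088 = 0.01595
  M6: 0.31625 × 0.26 = 0.082225
  M1: 0.065 × 0.082 = 0.00533
  M2: 0.1475 × 0.055 = 0.0081125
  M4: 0.29 × 0.14 = 0.0406
Total = 0.1522175.
P(M5 | rejected) = 0.01595/0.1522175 ≈ 0.1048
P(M6 | rejected) = 0.082225/0.1522175 ≈ 0.5402
P(M1 | rejected) = 0.00533/0.1522175 ≈ 0.0350
P(M2 | rejected) = 0.0081125/0.1522175 ≈ 0.0533
P(M4 | rejected) = 0.0406/0.1522175 ≈ 0.2667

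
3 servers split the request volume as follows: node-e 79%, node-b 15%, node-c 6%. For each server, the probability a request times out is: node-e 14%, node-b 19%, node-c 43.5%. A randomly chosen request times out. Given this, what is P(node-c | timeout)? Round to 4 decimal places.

Unnormalized posteriors (prior × likelihood):
  node-e: 0.79 × 0.14 = 0.1106
  node-b: 0.15 × 0.19 = 0.0285
  node-c: 0.06 × 0.435 = 0.0261
Total = 0.1652.
P(node-c | evidence) = 0.0261 / 0.1652 ≈ 0.1580.

0.1580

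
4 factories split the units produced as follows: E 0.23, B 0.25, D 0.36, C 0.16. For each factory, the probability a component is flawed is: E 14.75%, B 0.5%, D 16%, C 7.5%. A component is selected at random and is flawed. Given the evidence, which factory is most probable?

D

By Bayes' rule, posterior ∝ prior × likelihood:
  E: 0.23 × 0.1475 = 0.033925
  B: 0.25 × 0.005 = 0.00125
  D: 0.36 × 0.16 = 0.0576
  C: 0.16 × 0.075 = 0.012
Sum = 0.104775.
Largest term belongs to D, so D is most probable.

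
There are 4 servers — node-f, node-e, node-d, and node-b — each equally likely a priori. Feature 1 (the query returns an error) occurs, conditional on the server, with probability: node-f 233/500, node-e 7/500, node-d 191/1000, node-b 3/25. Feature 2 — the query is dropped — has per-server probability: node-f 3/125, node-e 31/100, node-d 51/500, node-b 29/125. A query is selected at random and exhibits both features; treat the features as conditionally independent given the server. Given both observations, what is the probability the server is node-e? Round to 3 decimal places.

0.069

Since the prior is uniform, the posterior is proportional to the likelihood:
  node-f: 0.466 × 0.024 = 0.011184
  node-e: 0.014 × 0.31 = 0.00434
  node-d: 0.191 × 0.102 = 0.019482
  node-b: 0.12 × 0.232 = 0.02784
Total = 0.062846.
P(node-e | evidence) = 0.00434 / 0.062846 ≈ 0.069.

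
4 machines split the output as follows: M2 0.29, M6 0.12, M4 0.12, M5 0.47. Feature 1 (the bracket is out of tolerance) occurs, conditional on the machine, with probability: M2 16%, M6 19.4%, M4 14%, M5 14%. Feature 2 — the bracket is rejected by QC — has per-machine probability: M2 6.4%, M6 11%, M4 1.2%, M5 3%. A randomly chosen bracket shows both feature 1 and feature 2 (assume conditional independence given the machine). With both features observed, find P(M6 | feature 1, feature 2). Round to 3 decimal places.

0.332

By Bayes' rule, posterior ∝ prior × likelihood:
  M2: 0.29 × 0.16 × 0.064 = 0.0029696
  M6: 0.12 × 0.194 × 0.11 = 0.0025608
  M4: 0.12 × 0.14 × 0.012 = 0.0002016
  M5: 0.47 × 0.14 × 0.03 = 0.001974
Sum = 0.007706.
P(M6 | evidence) = 0.0025608 / 0.007706 ≈ 0.332.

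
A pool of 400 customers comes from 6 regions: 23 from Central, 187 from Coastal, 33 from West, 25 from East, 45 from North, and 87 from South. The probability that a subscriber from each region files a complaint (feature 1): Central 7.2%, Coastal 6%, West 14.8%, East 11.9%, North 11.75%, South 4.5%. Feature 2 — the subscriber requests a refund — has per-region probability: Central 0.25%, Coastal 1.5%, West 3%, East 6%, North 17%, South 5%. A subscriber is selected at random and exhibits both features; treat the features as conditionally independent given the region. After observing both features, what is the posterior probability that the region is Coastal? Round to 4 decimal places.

Prior × likelihood for each hypothesis:
  Central: 0.0575 × 0.072 × 0.0025 = 0.00001035
  Coastal: 0.4675 × 0.06 × 0.015 = 0.00042075
  West: 0.0825 × 0.148 × 0.03 = 0.0003663
  East: 0.0625 × 0.119 × 0.06 = 0.00044625
  North: 0.1125 × 0.1175 × 0.17 = 0.0022471875
  South: 0.2175 × 0.045 × 0.05 = 0.000489375
Sum = 0.0039802125.
P(Coastal | evidence) = 0.00042075 / 0.0039802125 ≈ 0.1057.

0.1057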